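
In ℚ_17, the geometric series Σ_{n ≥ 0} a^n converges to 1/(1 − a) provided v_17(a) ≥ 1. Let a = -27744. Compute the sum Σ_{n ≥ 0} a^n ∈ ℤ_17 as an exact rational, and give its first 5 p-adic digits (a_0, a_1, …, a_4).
Σ a^n = 1/(1 − a) = 1/27745;  first 5 digits = (1, 0, 6, 11, 1)

v_17(a) = 2 ≥ 1, so the series converges in ℤ_17 to 1/(1 − a) = 1/(1 − (-27744)) = 1/27745. Expand this rational in ℤ_17: compute digits iteratively via d_i = x_i mod 17, x_{i+1} = (x_i − d_i)/17. The first 5 digits are (1, 0, 6, 11, 1).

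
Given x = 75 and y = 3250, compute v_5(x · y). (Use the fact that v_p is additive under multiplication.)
v_5(243750) = 5

v_p(x) = 2 (factor: 75 = 5^2 · 3); v_p(y) = 3 (factor: 3250 = 5^3 · 26). Additivity: v_p(xy) = v_p(x) + v_p(y) = 2 + 3 = 5. (Direct check: xy = 243750 = 5^5 · (78).)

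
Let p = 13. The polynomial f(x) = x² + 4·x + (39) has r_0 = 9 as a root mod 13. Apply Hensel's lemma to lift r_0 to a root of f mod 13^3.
r_2 = 1231 (mod 2197)

Hensel: r_{i+1} = r_i − f(r_i)·(f′(r_i))^{-1} mod 13^{i+2}, f′(x) = 2x + 4. Iterate:
  r_0 = 9 (mod 13)
  r_1 = 48 (mod 169)
  r_2 = 1231 (mod 2197)
Final: r = 1231 satisfies f(r) ≡ 0 mod 13^3.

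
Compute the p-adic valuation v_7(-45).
v_7(-45) = 0

v_7(n) is the largest exponent k such that 7^k divides n. Factor out: -45 = -7^0 · 45. (Sign doesn't affect v_p.) So v_7(-45) = 0.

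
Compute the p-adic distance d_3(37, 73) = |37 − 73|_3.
d_3(37, 73) = 1/9

Step 1 — x − y = 37 − 73 = -36. Step 2 — v_3(-36) = 2 (factor: -36 = −(3^2 · 4); the sign does not affect v_p). Step 3 — |x − y|_3 = 3^{-2} = 1/9.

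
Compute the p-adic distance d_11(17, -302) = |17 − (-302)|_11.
d_11(17, -302) = 1/11

Step 1 — x − y = 17 − (-302) = 319. Step 2 — v_11(319) = 1 (factor: 319 = (11^1 · 29); the sign does not affect v_p). Step 3 — |x − y|_11 = 11^{-1} = 1/11.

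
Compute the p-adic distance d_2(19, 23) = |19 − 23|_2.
d_2(19, 23) = 1/4

Step 1 — x − y = 19 − 23 = -4. Step 2 — v_2(-4) = 2 (factor: -4 = −(2^2 · 1); the sign does not affect v_p). Step 3 — |x − y|_2 = 2^{-2} = 1/4.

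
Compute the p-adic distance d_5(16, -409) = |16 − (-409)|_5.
d_5(16, -409) = 1/25

Step 1 — x − y = 16 − (-409) = 425. Step 2 — v_5(425) = 2 (factor: 425 = (5^2 · 17); the sign does not affect v_p). Step 3 — |x − y|_5 = 5^{-2} = 1/25.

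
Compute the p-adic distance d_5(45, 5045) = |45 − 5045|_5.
d_5(45, 5045) = 1/625

Step 1 — x − y = 45 − 5045 = -5000. Step 2 — v_5(-5000) = 4 (factor: -5000 = −(5^4 · 8); the sign does not affect v_p). Step 3 — |x − y|_5 = 5^{-4} = 1/625.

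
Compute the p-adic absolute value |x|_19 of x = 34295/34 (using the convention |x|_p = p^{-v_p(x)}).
|34295/34|_19 = 1/6859

Step 1 — compute v_19(x) by factoring powers of 19 out of the numerator and denominator: v_19(34295/34) = 3. Step 2 — apply |x|_p = p^{-v_p(x)} = 19^{-3} = 1/6859.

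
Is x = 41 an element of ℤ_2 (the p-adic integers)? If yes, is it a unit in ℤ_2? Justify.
x ∈ ℤ_2^× (unit); v_2(x) = 0

ℤ_2 = {x ∈ ℚ_2 : v_2(x) ≥ 0} and ℤ_2^× = {x ∈ ℤ_2 : v_2(x) = 0}. Here v_2(41) = v_2(num) − v_2(den) = 0; compare against these criteria.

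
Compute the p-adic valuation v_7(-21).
v_7(-21) = 1

v_7(n) is the largest exponent k such that 7^k divides n. Factor out: -21 = -7^1 · 3. (Sign doesn't affect v_p.) So v_7(-21) = 1.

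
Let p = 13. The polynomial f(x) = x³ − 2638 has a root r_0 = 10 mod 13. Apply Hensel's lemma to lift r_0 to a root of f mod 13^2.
r_1 = 127 (mod 169)

Hensel: r_{i+1} = r_i − f(r_i)/f′(r_i) mod 13^{i+2}, where f′(x) = 3x². Iterate:
  r_0 = 10 (mod 13)
  r_1 = 127 (mod 169)
Final: r = 127 with f(r) ≡ 0 mod 13^2.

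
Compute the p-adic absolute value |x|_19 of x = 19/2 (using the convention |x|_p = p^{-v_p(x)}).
|19/2|_19 = 1/19

Step 1 — compute v_19(x) by factoring powers of 19 out of the numerator and denominator: v_19(19/2) = 1. Step 2 — apply |x|_p = p^{-v_p(x)} = 19^{-1} = 1/19.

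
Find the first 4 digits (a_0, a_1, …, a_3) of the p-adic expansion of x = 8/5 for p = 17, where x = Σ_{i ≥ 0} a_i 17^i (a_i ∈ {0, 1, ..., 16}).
(a_0, …, a_3) = (5, 10, 13, 6)

v_17(8/5) = 0 (numerator and denominator both coprime to 17), so x ∈ ℤ_17^×. Compute digits iteratively via a_i = x_i mod 17, x_{i+1} = (x_i − a_i)/17, with x_0 = x:
  x_0 = 8/5;  a_0 = 5;  x_1 = (x_0 − 5)/17 = -1/5
  x_1 = -1/5;  a_1 = 10;  x_2 = (x_1 − 10)/17 = -3/5
  x_2 = -3/5;  a_2 = 13;  x_3 = (x_2 − 13)/17 = -4/5
  x_3 = -4/5;  a_3 = 6;  x_4 = (x_3 − 6)/17 = -2/5
Digits: (5, 10, 13, 6).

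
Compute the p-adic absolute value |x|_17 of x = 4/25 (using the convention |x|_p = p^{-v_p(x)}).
|4/25|_17 = 1

Step 1 — compute v_17(x) by factoring powers of 17 out of the numerator and denominator: v_17(4/25) = 0. Step 2 — apply |x|_p = p^{-v_p(x)} = 17^{0} = 1.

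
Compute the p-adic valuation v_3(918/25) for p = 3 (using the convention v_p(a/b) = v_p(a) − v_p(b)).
v_3(918/25) = 3

Factor powers of 3 from the numerator and denominator of the reduced fraction: 918 = 3^3 · 34 and 25 = 3^0 · 25. Apply v_p(a/b) = v_p(a) − v_p(b): v_3(918/25) = 3 − 0 = 3.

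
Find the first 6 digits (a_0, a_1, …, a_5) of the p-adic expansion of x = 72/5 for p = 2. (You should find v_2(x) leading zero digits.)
(a_0, …, a_5) = (0, 0, 0, 1, 0, 1)

v_2(72/5) = 3, so a_0 = ... = a_2 = 0. Factor out: x = 2^3 · u with u = 9/5 a unit in ℤ_2. Expand u iteratively via a_{v+i} = u_i mod 2, u_{i+1} = (u_i − a_{v+i})/2:
  u_0 = 9/5;  a_3 = 1;  u_1 = (u_0 − 1)/2 = 2/5
  u_1 = 2/5;  a_4 = 0;  u_2 = (u_1 − 0)/2 = 1/5
  u_2 = 1/5;  a_5 = 1;  u_3 = (u_2 − 1)/2 = -2/5
Digits: (0, 0, 0, 1, 0, 1).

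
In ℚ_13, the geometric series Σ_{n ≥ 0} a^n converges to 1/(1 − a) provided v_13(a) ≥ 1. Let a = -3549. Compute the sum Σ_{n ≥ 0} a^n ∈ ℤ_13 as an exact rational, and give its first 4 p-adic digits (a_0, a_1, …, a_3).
Σ a^n = 1/(1 − a) = 1/3550;  first 4 digits = (1, 0, 5, 11)

v_13(a) = 2 ≥ 1, so the series converges in ℤ_13 to 1/(1 − a) = 1/(1 − (-3549)) = 1/3550. Expand this rational in ℤ_13: compute digits iteratively via d_i = x_i mod 13, x_{i+1} = (x_i − d_i)/13. The first 4 digits are (1, 0, 5, 11).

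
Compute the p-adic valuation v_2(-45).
v_2(-45) = 0

v_2(n) is the largest exponent k such that 2^k divides n. Factor out: -45 = -2^0 · 45. (Sign doesn't affect v_p.) So v_2(-45) = 0.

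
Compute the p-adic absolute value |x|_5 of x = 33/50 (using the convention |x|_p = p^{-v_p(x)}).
|33/50|_5 = 25

Step 1 — compute v_5(x) by factoring powers of 5 out of the numerator and denominator: v_5(33/50) = -2. Step 2 — apply |x|_p = p^{-v_p(x)} = 5^{2} = 25.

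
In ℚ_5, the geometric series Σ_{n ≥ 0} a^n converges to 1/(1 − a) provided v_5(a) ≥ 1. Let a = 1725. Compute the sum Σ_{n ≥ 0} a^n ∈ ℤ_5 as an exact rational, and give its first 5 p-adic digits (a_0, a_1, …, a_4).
Σ a^n = 1/(1 − a) = -1/1724;  first 5 digits = (1, 0, 4, 3, 3)

v_5(a) = 2 ≥ 1, so the series converges in ℤ_5 to 1/(1 − a) = 1/(1 − 1725) = -1/1724. Expand this rational in ℤ_5: compute digits iteratively via d_i = x_i mod 5, x_{i+1} = (x_i − d_i)/5. The first 5 digits are (1, 0, 4, 3, 3).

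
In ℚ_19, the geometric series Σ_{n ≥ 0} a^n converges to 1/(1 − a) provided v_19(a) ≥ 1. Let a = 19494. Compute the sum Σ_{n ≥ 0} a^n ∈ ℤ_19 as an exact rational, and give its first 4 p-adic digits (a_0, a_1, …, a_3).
Σ a^n = 1/(1 − a) = -1/19493;  first 4 digits = (1, 0, 16, 2)

v_19(a) = 2 ≥ 1, so the series converges in ℤ_19 to 1/(1 − a) = 1/(1 − 19494) = -1/19493. Expand this rational in ℤ_19: compute digits iteratively via d_i = x_i mod 19, x_{i+1} = (x_i − d_i)/19. The first 4 digits are (1, 0, 16, 2).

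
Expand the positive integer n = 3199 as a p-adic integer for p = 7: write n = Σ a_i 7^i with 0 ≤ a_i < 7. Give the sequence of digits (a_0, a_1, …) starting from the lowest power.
(a_0, a_1, …) = (0, 2, 2, 2, 1)

Repeated division by 7 gives the digits low-to-high: 3199 = 2·7^1 + 2·7^2 + 2·7^3 + 1·7^4. Digit sequence: (0, 2, 2, 2, 1).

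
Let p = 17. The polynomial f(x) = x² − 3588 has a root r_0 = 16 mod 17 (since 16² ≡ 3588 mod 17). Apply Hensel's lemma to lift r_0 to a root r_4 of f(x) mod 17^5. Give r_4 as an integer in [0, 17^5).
r_4 = 1402023 (mod 1419857)

Hensel's recurrence: r_{i+1} = r_i − f(r_i)·(f′(r_i))^{-1} mod 17^{i+2}, with f′(x) = 2x. Iterate:
  r_0 = 16 (mod 17)
  r_1 = 84 (mod 289)
  r_2 = 1818 (mod 4913)
  r_3 = 65687 (mod 83521)
  r_4 = 1402023 (mod 1419857)
Final: r_4 = 1402023, and one checks f(r_4) ≡ 0 mod 17^5.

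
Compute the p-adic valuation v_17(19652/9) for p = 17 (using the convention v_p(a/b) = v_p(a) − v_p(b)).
v_17(19652/9) = 3

Factor powers of 17 from the numerator and denominator of the reduced fraction: 19652 = 17^3 · 4 and 9 = 17^0 · 9. Apply v_p(a/b) = v_p(a) − v_p(b): v_17(19652/9) = 3 − 0 = 3.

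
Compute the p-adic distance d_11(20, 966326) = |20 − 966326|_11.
d_11(20, 966326) = 1/161051

Step 1 — x − y = 20 − 966326 = -966306. Step 2 — v_11(-966306) = 5 (factor: -966306 = −(11^5 · 6); the sign does not affect v_p). Step 3 — |x − y|_11 = 11^{-5} = 1/161051.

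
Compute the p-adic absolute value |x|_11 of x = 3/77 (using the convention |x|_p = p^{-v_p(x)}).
|3/77|_11 = 11

Step 1 — compute v_11(x) by factoring powers of 11 out of the numerator and denominator: v_11(3/77) = -1. Step 2 — apply |x|_p = p^{-v_p(x)} = 11^{1} = 11.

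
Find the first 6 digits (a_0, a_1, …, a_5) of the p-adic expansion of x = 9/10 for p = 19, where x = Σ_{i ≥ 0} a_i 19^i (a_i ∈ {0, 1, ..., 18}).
(a_0, …, a_5) = (18, 1, 17, 1, 17, 1)

v_19(9/10) = 0 (numerator and denominator both coprime to 19), so x ∈ ℤ_19^×. Compute digits iteratively via a_i = x_i mod 19, x_{i+1} = (x_i − a_i)/19, with x_0 = x:
  x_0 = 9/10;  a_0 = 18;  x_1 = (x_0 − 18)/19 = -9/10
  x_1 = -9/10;  a_1 = 1;  x_2 = (x_1 − 1)/19 = -1/10
  x_2 = -1/10;  a_2 = 17;  x_3 = (x_2 − 17)/19 = -9/10
  x_3 = -9/10;  a_3 = 1;  x_4 = (x_3 − 1)/19 = -1/10
  x_4 = -1/10;  a_4 = 17;  x_5 = (x_4 − 17)/19 = -9/10
  x_5 = -9/10;  a_5 = 1;  x_6 = (x_5 − 1)/19 = -1/10
Digits: (18, 1, 17, 1, 17, 1).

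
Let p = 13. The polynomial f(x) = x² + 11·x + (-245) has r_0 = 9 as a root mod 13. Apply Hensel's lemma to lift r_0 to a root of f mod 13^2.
r_1 = 87 (mod 169)

Hensel: r_{i+1} = r_i − f(r_i)·(f′(r_i))^{-1} mod 13^{i+2}, f′(x) = 2x + 11. Iterate:
  r_0 = 9 (mod 13)
  r_1 = 87 (mod 169)
Final: r = 87 satisfies f(r) ≡ 0 mod 13^2.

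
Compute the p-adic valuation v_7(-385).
v_7(-385) = 1

v_7(n) is the largest exponent k such that 7^k divides n. Factor out: -385 = -7^1 · 55. (Sign doesn't affect v_p.) So v_7(-385) = 1.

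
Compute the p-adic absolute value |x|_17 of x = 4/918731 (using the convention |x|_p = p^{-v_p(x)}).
|4/918731|_17 = 83521

Step 1 — compute v_17(x) by factoring powers of 17 out of the numerator and denominator: v_17(4/918731) = -4. Step 2 — apply |x|_p = p^{-v_p(x)} = 17^{4} = 83521.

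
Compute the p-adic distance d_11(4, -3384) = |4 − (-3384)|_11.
d_11(4, -3384) = 1/121

Step 1 — x − y = 4 − (-3384) = 3388. Step 2 — v_11(3388) = 2 (factor: 3388 = (11^2 · 28); the sign does not affect v_p). Step 3 — |x − y|_11 = 11^{-2} = 1/121.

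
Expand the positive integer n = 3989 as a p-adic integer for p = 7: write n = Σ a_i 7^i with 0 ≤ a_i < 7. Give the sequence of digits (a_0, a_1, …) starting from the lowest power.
(a_0, a_1, …) = (6, 2, 4, 4, 1)

Repeated division by 7 gives the digits low-to-high: 3989 = 6 + 2·7^1 + 4·7^2 + 4·7^3 + 1·7^4. Digit sequence: (6, 2, 4, 4, 1).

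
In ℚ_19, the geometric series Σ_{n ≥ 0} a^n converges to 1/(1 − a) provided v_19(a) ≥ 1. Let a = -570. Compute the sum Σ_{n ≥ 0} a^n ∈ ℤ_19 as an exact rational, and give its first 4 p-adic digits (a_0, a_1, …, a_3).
Σ a^n = 1/(1 − a) = 1/571;  first 4 digits = (1, 8, 5, 8)

v_19(a) = 1 ≥ 1, so the series converges in ℤ_19 to 1/(1 − a) = 1/(1 − (-570)) = 1/571. Expand this rational in ℤ_19: compute digits iteratively via d_i = x_i mod 19, x_{i+1} = (x_i − d_i)/19. The first 4 digits are (1, 8, 5, 8).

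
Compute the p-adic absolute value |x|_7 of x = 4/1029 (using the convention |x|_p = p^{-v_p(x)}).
|4/1029|_7 = 343

Step 1 — compute v_7(x) by factoring powers of 7 out of the numerator and denominator: v_7(4/1029) = -3. Step 2 — apply |x|_p = p^{-v_p(x)} = 7^{3} = 343.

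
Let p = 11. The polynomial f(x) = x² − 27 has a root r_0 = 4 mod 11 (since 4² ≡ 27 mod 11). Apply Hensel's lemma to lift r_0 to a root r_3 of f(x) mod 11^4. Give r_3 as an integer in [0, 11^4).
r_3 = 4921 (mod 14641)

Hensel's recurrence: r_{i+1} = r_i − f(r_i)·(f′(r_i))^{-1} mod 11^{i+2}, with f′(x) = 2x. Iterate:
  r_0 = 4 (mod 11)
  r_1 = 81 (mod 121)
  r_2 = 928 (mod 1331)
  r_3 = 4921 (mod 14641)
Final: r_3 = 4921, and one checks f(r_3) ≡ 0 mod 11^4.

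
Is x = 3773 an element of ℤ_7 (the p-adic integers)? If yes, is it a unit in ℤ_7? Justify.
x ∈ ℤ_7 but not a unit; v_7(x) = 3 > 0

ℤ_7 = {x ∈ ℚ_7 : v_7(x) ≥ 0} and ℤ_7^× = {x ∈ ℤ_7 : v_7(x) = 0}. Here v_7(3773) = v_7(num) − v_7(den) = 3; compare against these criteria.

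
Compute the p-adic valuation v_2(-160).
v_2(-160) = 5

v_2(n) is the largest exponent k such that 2^k divides n. Factor out: -160 = -2^5 · 5. (Sign doesn't affect v_p.) So v_2(-160) = 5.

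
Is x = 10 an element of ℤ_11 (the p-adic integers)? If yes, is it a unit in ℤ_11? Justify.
x ∈ ℤ_11^× (unit); v_11(x) = 0

ℤ_11 = {x ∈ ℚ_11 : v_11(x) ≥ 0} and ℤ_11^× = {x ∈ ℤ_11 : v_11(x) = 0}. Here v_11(10) = v_11(num) − v_11(den) = 0; compare against these criteria.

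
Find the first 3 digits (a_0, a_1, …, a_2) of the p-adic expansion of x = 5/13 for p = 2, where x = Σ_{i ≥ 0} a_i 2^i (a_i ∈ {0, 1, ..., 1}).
(a_0, …, a_2) = (1, 0, 0)

v_2(5/13) = 0 (numerator and denominator both coprime to 2), so x ∈ ℤ_2^×. Compute digits iteratively via a_i = x_i mod 2, x_{i+1} = (x_i − a_i)/2, with x_0 = x:
  x_0 = 5/13;  a_0 = 1;  x_1 = (x_0 − 1)/2 = -4/13
  x_1 = -4/13;  a_1 = 0;  x_2 = (x_1 − 0)/2 = -2/13
  x_2 = -2/13;  a_2 = 0;  x_3 = (x_2 − 0)/2 = -1/13
Digits: (1, 0, 0).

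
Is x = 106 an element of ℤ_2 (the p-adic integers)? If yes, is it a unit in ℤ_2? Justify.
x ∈ ℤ_2 but not a unit; v_2(x) = 1 > 0

ℤ_2 = {x ∈ ℚ_2 : v_2(x) ≥ 0} and ℤ_2^× = {x ∈ ℤ_2 : v_2(x) = 0}. Here v_2(106) = v_2(num) − v_2(den) = 1; compare against these criteria.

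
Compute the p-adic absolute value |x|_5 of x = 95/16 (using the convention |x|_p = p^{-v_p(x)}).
|95/16|_5 = 1/5

Step 1 — compute v_5(x) by factoring powers of 5 out of the numerator and denominator: v_5(95/16) = 1. Step 2 — apply |x|_p = p^{-v_p(x)} = 5^{-1} = 1/5.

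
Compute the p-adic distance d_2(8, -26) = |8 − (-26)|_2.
d_2(8, -26) = 1/2

Step 1 — x − y = 8 − (-26) = 34. Step 2 — v_2(34) = 1 (factor: 34 = (2^1 · 17); the sign does not affect v_p). Step 3 — |x − y|_2 = 2^{-1} = 1/2.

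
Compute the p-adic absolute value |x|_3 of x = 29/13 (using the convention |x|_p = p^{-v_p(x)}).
|29/13|_3 = 1

Step 1 — compute v_3(x) by factoring powers of 3 out of the numerator and denominator: v_3(29/13) = 0. Step 2 — apply |x|_p = p^{-v_p(x)} = 3^{0} = 1.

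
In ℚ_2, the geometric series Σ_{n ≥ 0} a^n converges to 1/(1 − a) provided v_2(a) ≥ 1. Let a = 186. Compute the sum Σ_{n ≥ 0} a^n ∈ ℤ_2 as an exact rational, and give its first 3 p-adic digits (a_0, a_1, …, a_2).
Σ a^n = 1/(1 − a) = -1/185;  first 3 digits = (1, 1, 1)

v_2(a) = 1 ≥ 1, so the series converges in ℤ_2 to 1/(1 − a) = 1/(1 − 186) = -1/185. Expand this rational in ℤ_2: compute digits iteratively via d_i = x_i mod 2, x_{i+1} = (x_i − d_i)/2. The first 3 digits are (1, 1, 1).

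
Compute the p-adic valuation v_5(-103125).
v_5(-103125) = 5

v_5(n) is the largest exponent k such that 5^k divides n. Factor out: -103125 = -5^5 · 33. (Sign doesn't affect v_p.) So v_5(-103125) = 5.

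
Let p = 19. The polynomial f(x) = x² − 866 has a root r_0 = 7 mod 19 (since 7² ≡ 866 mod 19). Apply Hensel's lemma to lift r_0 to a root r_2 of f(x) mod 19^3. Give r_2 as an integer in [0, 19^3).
r_2 = 3959 (mod 6859)

Hensel's recurrence: r_{i+1} = r_i − f(r_i)·(f′(r_i))^{-1} mod 19^{i+2}, with f′(x) = 2x. Iterate:
  r_0 = 7 (mod 19)
  r_1 = 349 (mod 361)
  r_2 = 3959 (mod 6859)
Final: r_2 = 3959, and one checks f(r_2) ≡ 0 mod 19^3.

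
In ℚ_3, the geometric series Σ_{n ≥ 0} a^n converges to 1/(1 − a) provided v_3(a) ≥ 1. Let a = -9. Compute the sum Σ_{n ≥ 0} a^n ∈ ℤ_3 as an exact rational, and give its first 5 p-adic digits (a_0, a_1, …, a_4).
Σ a^n = 1/(1 − a) = 1/10;  first 5 digits = (1, 0, 2, 2, 0)

v_3(a) = 2 ≥ 1, so the series converges in ℤ_3 to 1/(1 − a) = 1/(1 − (-9)) = 1/10. Expand this rational in ℤ_3: compute digits iteratively via d_i = x_i mod 3, x_{i+1} = (x_i − d_i)/3. The first 5 digits are (1, 0, 2, 2, 0).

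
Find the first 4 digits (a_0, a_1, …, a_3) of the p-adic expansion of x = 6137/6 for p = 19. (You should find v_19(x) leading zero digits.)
(a_0, …, a_3) = (0, 0, 6, 3)

v_19(6137/6) = 2, so a_0 = ... = a_1 = 0. Factor out: x = 19^2 · u with u = 17/6 a unit in ℤ_19. Expand u iteratively via a_{v+i} = u_i mod 19, u_{i+1} = (u_i − a_{v+i})/19:
  u_0 = 17/6;  a_2 = 6;  u_1 = (u_0 − 6)/19 = -1/6
  u_1 = -1/6;  a_3 = 3;  u_2 = (u_1 − 3)/19 = -1/6
Digits: (0, 0, 6, 3).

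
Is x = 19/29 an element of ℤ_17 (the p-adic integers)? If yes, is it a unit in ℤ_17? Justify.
x ∈ ℤ_17^× (unit); v_17(x) = 0

ℤ_17 = {x ∈ ℚ_17 : v_17(x) ≥ 0} and ℤ_17^× = {x ∈ ℤ_17 : v_17(x) = 0}. Here v_17(19/29) = v_17(num) − v_17(den) = 0; compare against these criteria.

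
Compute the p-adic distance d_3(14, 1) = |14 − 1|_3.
d_3(14, 1) = 1

Step 1 — x − y = 14 − 1 = 13. Step 2 — v_3(13) = 0 (factor: 13 = (3^0 · 13); the sign does not affect v_p). Step 3 — |x − y|_3 = 3^{0} = 1.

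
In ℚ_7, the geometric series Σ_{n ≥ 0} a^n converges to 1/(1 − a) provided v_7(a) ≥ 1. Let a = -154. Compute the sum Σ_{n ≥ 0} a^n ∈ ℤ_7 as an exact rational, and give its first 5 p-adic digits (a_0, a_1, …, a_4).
Σ a^n = 1/(1 − a) = 1/155;  first 5 digits = (1, 6, 4, 4, 1)

v_7(a) = 1 ≥ 1, so the series converges in ℤ_7 to 1/(1 − a) = 1/(1 − (-154)) = 1/155. Expand this rational in ℤ_7: compute digits iteratively via d_i = x_i mod 7, x_{i+1} = (x_i − d_i)/7. The first 5 digits are (1, 6, 4, 4, 1).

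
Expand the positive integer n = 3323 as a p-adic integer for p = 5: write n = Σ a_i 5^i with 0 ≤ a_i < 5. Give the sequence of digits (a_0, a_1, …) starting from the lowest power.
(a_0, a_1, …) = (3, 4, 2, 1, 0, 1)

Repeated division by 5 gives the digits low-to-high: 3323 = 3 + 4·5^1 + 2·5^2 + 1·5^3 + 1·5^5. Digit sequence: (3, 4, 2, 1, 0, 1).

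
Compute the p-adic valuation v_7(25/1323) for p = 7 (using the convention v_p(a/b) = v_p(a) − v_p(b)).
v_7(25/1323) = -2

Factor powers of 7 from the numerator and denominator of the reduced fraction: 25 = 7^0 · 25 and 1323 = 7^2 · 27. Apply v_p(a/b) = v_p(a) − v_p(b): v_7(25/1323) = 0 − 2 = -2.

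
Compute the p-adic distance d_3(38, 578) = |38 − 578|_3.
d_3(38, 578) = 1/27

Step 1 — x − y = 38 − 578 = -540. Step 2 — v_3(-540) = 3 (factor: -540 = −(3^3 · 20); the sign does not affect v_p). Step 3 — |x − y|_3 = 3^{-3} = 1/27.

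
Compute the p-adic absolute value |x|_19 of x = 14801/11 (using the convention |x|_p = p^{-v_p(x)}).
|14801/11|_19 = 1/361

Step 1 — compute v_19(x) by factoring powers of 19 out of the numerator and denominator: v_19(14801/11) = 2. Step 2 — apply |x|_p = p^{-v_p(x)} = 19^{-2} = 1/361.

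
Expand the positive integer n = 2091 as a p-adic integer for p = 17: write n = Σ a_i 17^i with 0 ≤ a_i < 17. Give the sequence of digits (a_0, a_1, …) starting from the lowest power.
(a_0, a_1, …) = (0, 4, 7)

Repeated division by 17 gives the digits low-to-high: 2091 = 4·17^1 + 7·17^2. Digit sequence: (0, 4, 7).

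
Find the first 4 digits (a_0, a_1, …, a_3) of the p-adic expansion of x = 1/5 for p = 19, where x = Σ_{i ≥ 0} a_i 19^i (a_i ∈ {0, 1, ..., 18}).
(a_0, …, a_3) = (4, 15, 3, 15)

v_19(1/5) = 0 (numerator and denominator both coprime to 19), so x ∈ ℤ_19^×. Compute digits iteratively via a_i = x_i mod 19, x_{i+1} = (x_i − a_i)/19, with x_0 = x:
  x_0 = 1/5;  a_0 = 4;  x_1 = (x_0 − 4)/19 = -1/5
  x_1 = -1/5;  a_1 = 15;  x_2 = (x_1 − 15)/19 = -4/5
  x_2 = -4/5;  a_2 = 3;  x_3 = (x_2 − 3)/19 = -1/5
  x_3 = -1/5;  a_3 = 15;  x_4 = (x_3 − 15)/19 = -4/5
Digits: (4, 15, 3, 15).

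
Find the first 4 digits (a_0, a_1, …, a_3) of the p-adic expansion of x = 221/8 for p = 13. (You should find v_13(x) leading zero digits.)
(a_0, …, a_3) = (0, 7, 11, 4)

v_13(221/8) = 1, so a_0 = ... = a_0 = 0. Factor out: x = 13^1 · u with u = 17/8 a unit in ℤ_13. Expand u iteratively via a_{v+i} = u_i mod 13, u_{i+1} = (u_i − a_{v+i})/13:
  u_0 = 17/8;  a_1 = 7;  u_1 = (u_0 − 7)/13 = -3/8
  u_1 = -3/8;  a_2 = 11;  u_2 = (u_1 − 11)/13 = -7/8
  u_2 = -7/8;  a_3 = 4;  u_3 = (u_2 − 4)/13 = -3/8
Digits: (0, 7, 11, 4).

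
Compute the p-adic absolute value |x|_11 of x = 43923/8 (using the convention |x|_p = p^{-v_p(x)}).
|43923/8|_11 = 1/14641

Step 1 — compute v_11(x) by factoring powers of 11 out of the numerator and denominator: v_11(43923/8) = 4. Step 2 — apply |x|_p = p^{-v_p(x)} = 11^{-4} = 1/14641.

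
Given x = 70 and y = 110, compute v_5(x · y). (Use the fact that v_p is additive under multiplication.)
v_5(7700) = 2

v_p(x) = 1 (factor: 70 = 5^1 · 14); v_p(y) = 1 (factor: 110 = 5^1 · 22). Additivity: v_p(xy) = v_p(x) + v_p(y) = 1 + 1 = 2. (Direct check: xy = 7700 = 5^2 · (308).)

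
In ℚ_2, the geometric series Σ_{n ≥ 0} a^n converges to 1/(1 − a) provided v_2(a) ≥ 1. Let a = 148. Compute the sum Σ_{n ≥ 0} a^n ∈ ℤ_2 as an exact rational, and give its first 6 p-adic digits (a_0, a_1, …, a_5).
Σ a^n = 1/(1 − a) = -1/147;  first 6 digits = (1, 0, 1, 0, 0, 1)

v_2(a) = 2 ≥ 1, so the series converges in ℤ_2 to 1/(1 − a) = 1/(1 − 148) = -1/147. Expand this rational in ℤ_2: compute digits iteratively via d_i = x_i mod 2, x_{i+1} = (x_i − d_i)/2. The first 6 digits are (1, 0, 1, 0, 0, 1).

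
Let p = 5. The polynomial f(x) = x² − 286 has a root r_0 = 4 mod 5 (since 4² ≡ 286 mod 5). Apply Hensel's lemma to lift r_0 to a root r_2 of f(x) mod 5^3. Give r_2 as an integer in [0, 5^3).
r_2 = 119 (mod 125)

Hensel's recurrence: r_{i+1} = r_i − f(r_i)·(f′(r_i))^{-1} mod 5^{i+2}, with f′(x) = 2x. Iterate:
  r_0 = 4 (mod 5)
  r_1 = 19 (mod 25)
  r_2 = 119 (mod 125)
Final: r_2 = 119, and one checks f(r_2) ≡ 0 mod 5^3.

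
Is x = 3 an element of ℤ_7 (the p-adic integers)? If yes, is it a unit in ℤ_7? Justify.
x ∈ ℤ_7^× (unit); v_7(x) = 0

ℤ_7 = {x ∈ ℚ_7 : v_7(x) ≥ 0} and ℤ_7^× = {x ∈ ℤ_7 : v_7(x) = 0}. Here v_7(3) = v_7(num) − v_7(den) = 0; compare against these criteria.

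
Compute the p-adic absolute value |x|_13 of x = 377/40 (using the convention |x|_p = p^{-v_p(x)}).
|377/40|_13 = 1/13

Step 1 — compute v_13(x) by factoring powers of 13 out of the numerator and denominator: v_13(377/40) = 1. Step 2 — apply |x|_p = p^{-v_p(x)} = 13^{-1} = 1/13.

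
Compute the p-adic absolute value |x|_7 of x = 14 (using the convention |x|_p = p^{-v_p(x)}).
|14|_7 = 1/7

Step 1 — compute v_7(x) by factoring powers of 7 out of the numerator and denominator: v_7(14) = 1. Step 2 — apply |x|_p = p^{-v_p(x)} = 7^{-1} = 1/7.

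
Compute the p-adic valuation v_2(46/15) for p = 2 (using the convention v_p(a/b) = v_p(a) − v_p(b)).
v_2(46/15) = 1

Factor powers of 2 from the numerator and denominator of the reduced fraction: 46 = 2^1 · 23 and 15 = 2^0 · 15. Apply v_p(a/b) = v_p(a) − v_p(b): v_2(46/15) = 1 − 0 = 1.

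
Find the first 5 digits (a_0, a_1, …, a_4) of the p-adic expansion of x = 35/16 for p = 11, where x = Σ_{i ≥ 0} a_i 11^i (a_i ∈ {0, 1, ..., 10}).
(a_0, …, a_4) = (7, 3, 10, 8, 4)

v_11(35/16) = 0 (numerator and denominator both coprime to 11), so x ∈ ℤ_11^×. Compute digits iteratively via a_i = x_i mod 11, x_{i+1} = (x_i − a_i)/11, with x_0 = x:
  x_0 = 35/16;  a_0 = 7;  x_1 = (x_0 − 7)/11 = -7/16
  x_1 = -7/16;  a_1 = 3;  x_2 = (x_1 − 3)/11 = -5/16
  x_2 = -5/16;  a_2 = 10;  x_3 = (x_2 − 10)/11 = -15/16
  x_3 = -15/16;  a_3 = 8;  x_4 = (x_3 − 8)/11 = -13/16
  x_4 = -13/16;  a_4 = 4;  x_5 = (x_4 − 4)/11 = -7/16
Digits: (7, 3, 10, 8, 4).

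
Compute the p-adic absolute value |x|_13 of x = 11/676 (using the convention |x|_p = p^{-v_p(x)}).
|11/676|_13 = 169

Step 1 — compute v_13(x) by factoring powers of 13 out of the numerator and denominator: v_13(11/676) = -2. Step 2 — apply |x|_p = p^{-v_p(x)} = 13^{2} = 169.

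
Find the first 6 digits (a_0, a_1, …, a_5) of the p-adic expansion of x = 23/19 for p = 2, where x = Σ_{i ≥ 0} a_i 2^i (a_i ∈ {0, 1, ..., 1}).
(a_0, …, a_5) = (1, 0, 1, 1, 0, 1)

v_2(23/19) = 0 (numerator and denominator both coprime to 2), so x ∈ ℤ_2^×. Compute digits iteratively via a_i = x_i mod 2, x_{i+1} = (x_i − a_i)/2, with x_0 = x:
  x_0 = 23/19;  a_0 = 1;  x_1 = (x_0 − 1)/2 = 2/19
  x_1 = 2/19;  a_1 = 0;  x_2 = (x_1 − 0)/2 = 1/19
  x_2 = 1/19;  a_2 = 1;  x_3 = (x_2 − 1)/2 = -9/19
  x_3 = -9/19;  a_3 = 1;  x_4 = (x_3 − 1)/2 = -14/19
  x_4 = -14/19;  a_4 = 0;  x_5 = (x_4 − 0)/2 = -7/19
  x_5 = -7/19;  a_5 = 1;  x_6 = (x_5 − 1)/2 = -13/19
Digits: (1, 0, 1, 1, 0, 1).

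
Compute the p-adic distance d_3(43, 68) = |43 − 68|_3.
d_3(43, 68) = 1

Step 1 — x − y = 43 − 68 = -25. Step 2 — v_3(-25) = 0 (factor: -25 = −(3^0 · 25); the sign does not affect v_p). Step 3 — |x − y|_3 = 3^{0} = 1.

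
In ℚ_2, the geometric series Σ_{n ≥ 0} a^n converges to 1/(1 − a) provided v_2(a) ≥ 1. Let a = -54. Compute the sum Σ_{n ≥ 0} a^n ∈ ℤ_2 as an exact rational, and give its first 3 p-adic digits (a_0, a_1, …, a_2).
Σ a^n = 1/(1 − a) = 1/55;  first 3 digits = (1, 1, 1)

v_2(a) = 1 ≥ 1, so the series converges in ℤ_2 to 1/(1 − a) = 1/(1 − (-54)) = 1/55. Expand this rational in ℤ_2: compute digits iteratively via d_i = x_i mod 2, x_{i+1} = (x_i − d_i)/2. The first 3 digits are (1, 1, 1).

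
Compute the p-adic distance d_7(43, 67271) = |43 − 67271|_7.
d_7(43, 67271) = 1/16807

Step 1 — x − y = 43 − 67271 = -67228. Step 2 — v_7(-67228) = 5 (factor: -67228 = −(7^5 · 4); the sign does not affect v_p). Step 3 — |x − y|_7 = 7^{-5} = 1/16807.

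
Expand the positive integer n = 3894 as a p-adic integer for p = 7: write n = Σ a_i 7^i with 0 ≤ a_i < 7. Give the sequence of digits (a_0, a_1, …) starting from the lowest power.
(a_0, a_1, …) = (2, 3, 2, 4, 1)

Repeated division by 7 gives the digits low-to-high: 3894 = 2 + 3·7^1 + 2·7^2 + 4·7^3 + 1·7^4. Digit sequence: (2, 3, 2, 4, 1).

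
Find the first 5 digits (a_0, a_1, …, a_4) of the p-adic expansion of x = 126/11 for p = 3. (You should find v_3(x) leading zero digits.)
(a_0, …, a_4) = (0, 0, 1, 2, 1)

v_3(126/11) = 2, so a_0 = ... = a_1 = 0. Factor out: x = 3^2 · u with u = 14/11 a unit in ℤ_3. Expand u iteratively via a_{v+i} = u_i mod 3, u_{i+1} = (u_i − a_{v+i})/3:
  u_0 = 14/11;  a_2 = 1;  u_1 = (u_0 − 1)/3 = 1/11
  u_1 = 1/11;  a_3 = 2;  u_2 = (u_1 − 2)/3 = -7/11
  u_2 = -7/11;  a_4 = 1;  u_3 = (u_2 − 1)/3 = -6/11
Digits: (0, 0, 1, 2, 1).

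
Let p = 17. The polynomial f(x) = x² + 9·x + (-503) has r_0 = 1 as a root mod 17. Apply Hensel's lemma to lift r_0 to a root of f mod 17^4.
r_3 = 20486 (mod 83521)

Hensel: r_{i+1} = r_i − f(r_i)·(f′(r_i))^{-1} mod 17^{i+2}, f′(x) = 2x + 9. Iterate:
  r_0 = 1 (mod 17)
  r_1 = 256 (mod 289)
  r_2 = 834 (mod 4913)
  r_3 = 20486 (mod 83521)
Final: r = 20486 satisfies f(r) ≡ 0 mod 17^4.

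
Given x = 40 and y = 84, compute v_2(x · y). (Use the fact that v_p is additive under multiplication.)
v_2(3360) = 5

v_p(x) = 3 (factor: 40 = 2^3 · 5); v_p(y) = 2 (factor: 84 = 2^2 · 21). Additivity: v_p(xy) = v_p(x) + v_p(y) = 3 + 2 = 5. (Direct check: xy = 3360 = 2^5 · (105).)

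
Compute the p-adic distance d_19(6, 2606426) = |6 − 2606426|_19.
d_19(6, 2606426) = 1/130321

Step 1 — x − y = 6 − 2606426 = -2606420. Step 2 — v_19(-2606420) = 4 (factor: -2606420 = −(19^4 · 20); the sign does not affect v_p). Step 3 — |x − y|_19 = 19^{-4} = 1/130321.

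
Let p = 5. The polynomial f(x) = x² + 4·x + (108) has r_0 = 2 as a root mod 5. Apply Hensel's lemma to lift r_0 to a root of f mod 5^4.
r_3 = 537 (mod 625)

Hensel: r_{i+1} = r_i − f(r_i)·(f′(r_i))^{-1} mod 5^{i+2}, f′(x) = 2x + 4. Iterate:
  r_0 = 2 (mod 5)
  r_1 = 12 (mod 25)
  r_2 = 37 (mod 125)
  r_3 = 537 (mod 625)
Final: r = 537 satisfies f(r) ≡ 0 mod 5^4.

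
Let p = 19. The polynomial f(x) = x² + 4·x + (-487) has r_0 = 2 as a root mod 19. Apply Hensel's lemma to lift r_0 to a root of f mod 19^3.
r_2 = 5341 (mod 6859)

Hensel: r_{i+1} = r_i − f(r_i)·(f′(r_i))^{-1} mod 19^{i+2}, f′(x) = 2x + 4. Iterate:
  r_0 = 2 (mod 19)
  r_1 = 287 (mod 361)
  r_2 = 5341 (mod 6859)
Final: r = 5341 satisfies f(r) ≡ 0 mod 19^3.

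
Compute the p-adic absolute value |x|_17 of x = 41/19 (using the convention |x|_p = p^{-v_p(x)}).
|41/19|_17 = 1

Step 1 — compute v_17(x) by factoring powers of 17 out of the numerator and denominator: v_17(41/19) = 0. Step 2 — apply |x|_p = p^{-v_p(x)} = 17^{0} = 1.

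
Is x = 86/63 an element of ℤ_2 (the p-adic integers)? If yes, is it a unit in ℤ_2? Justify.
x ∈ ℤ_2 but not a unit; v_2(x) = 1 > 0

ℤ_2 = {x ∈ ℚ_2 : v_2(x) ≥ 0} and ℤ_2^× = {x ∈ ℤ_2 : v_2(x) = 0}. Here v_2(86/63) = v_2(num) − v_2(den) = 1; compare against these criteria.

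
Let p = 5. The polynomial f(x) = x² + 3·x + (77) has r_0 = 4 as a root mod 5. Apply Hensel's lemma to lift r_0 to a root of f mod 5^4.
r_3 = 549 (mod 625)

Hensel: r_{i+1} = r_i − f(r_i)·(f′(r_i))^{-1} mod 5^{i+2}, f′(x) = 2x + 3. Iterate:
  r_0 = 4 (mod 5)
  r_1 = 24 (mod 25)
  r_2 = 49 (mod 125)
  r_3 = 549 (mod 625)
Final: r = 549 satisfies f(r) ≡ 0 mod 5^4.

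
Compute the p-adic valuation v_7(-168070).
v_7(-168070) = 5

v_7(n) is the largest exponent k such that 7^k divides n. Factor out: -168070 = -7^5 · 10. (Sign doesn't affect v_p.) So v_7(-168070) = 5.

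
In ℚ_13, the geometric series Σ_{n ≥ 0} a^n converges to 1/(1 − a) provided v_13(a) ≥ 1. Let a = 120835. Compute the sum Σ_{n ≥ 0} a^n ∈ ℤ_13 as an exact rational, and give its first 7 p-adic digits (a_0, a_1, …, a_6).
Σ a^n = 1/(1 − a) = -1/120834;  first 7 digits = (1, 0, 0, 3, 4, 0, 9)

v_13(a) = 3 ≥ 1, so the series converges in ℤ_13 to 1/(1 − a) = 1/(1 − 120835) = -1/120834. Expand this rational in ℤ_13: compute digits iteratively via d_i = x_i mod 13, x_{i+1} = (x_i − d_i)/13. The first 7 digits are (1, 0, 0, 3, 4, 0, 9).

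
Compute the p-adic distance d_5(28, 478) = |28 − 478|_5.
d_5(28, 478) = 1/25

Step 1 — x − y = 28 − 478 = -450. Step 2 — v_5(-450) = 2 (factor: -450 = −(5^2 · 18); the sign does not affect v_p). Step 3 — |x − y|_5 = 5^{-2} = 1/25.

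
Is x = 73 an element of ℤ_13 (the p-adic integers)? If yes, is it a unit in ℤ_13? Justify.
x ∈ ℤ_13^× (unit); v_13(x) = 0

ℤ_13 = {x ∈ ℚ_13 : v_13(x) ≥ 0} and ℤ_13^× = {x ∈ ℤ_13 : v_13(x) = 0}. Here v_13(73) = v_13(num) − v_13(den) = 0; compare against these criteria.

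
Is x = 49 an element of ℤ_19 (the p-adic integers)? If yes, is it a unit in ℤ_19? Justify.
x ∈ ℤ_19^× (unit); v_19(x) = 0

ℤ_19 = {x ∈ ℚ_19 : v_19(x) ≥ 0} and ℤ_19^× = {x ∈ ℤ_19 : v_19(x) = 0}. Here v_19(49) = v_19(num) − v_19(den) = 0; compare against these criteria.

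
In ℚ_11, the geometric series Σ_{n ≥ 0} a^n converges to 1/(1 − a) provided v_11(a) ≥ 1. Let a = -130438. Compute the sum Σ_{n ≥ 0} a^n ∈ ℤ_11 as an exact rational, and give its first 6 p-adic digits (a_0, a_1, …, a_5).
Σ a^n = 1/(1 − a) = 1/130439;  first 6 digits = (1, 0, 0, 1, 2, 10)

v_11(a) = 3 ≥ 1, so the series converges in ℤ_11 to 1/(1 − a) = 1/(1 − (-130438)) = 1/130439. Expand this rational in ℤ_11: compute digits iteratively via d_i = x_i mod 11, x_{i+1} = (x_i − d_i)/11. The first 6 digits are (1, 0, 0, 1, 2, 10).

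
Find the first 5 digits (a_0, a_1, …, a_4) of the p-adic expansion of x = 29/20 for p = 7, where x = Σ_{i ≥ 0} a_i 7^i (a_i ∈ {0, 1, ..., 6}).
(a_0, …, a_4) = (6, 6, 5, 3, 4)

v_7(29/20) = 0 (numerator and denominator both coprime to 7), so x ∈ ℤ_7^×. Compute digits iteratively via a_i = x_i mod 7, x_{i+1} = (x_i − a_i)/7, with x_0 = x:
  x_0 = 29/20;  a_0 = 6;  x_1 = (x_0 − 6)/7 = -13/20
  x_1 = -13/20;  a_1 = 6;  x_2 = (x_1 − 6)/7 = -19/20
  x_2 = -19/20;  a_2 = 5;  x_3 = (x_2 − 5)/7 = -17/20
  x_3 = -17/20;  a_3 = 3;  x_4 = (x_3 − 3)/7 = -11/20
  x_4 = -11/20;  a_4 = 4;  x_5 = (x_4 − 4)/7 = -13/20
Digits: (6, 6, 5, 3, 4).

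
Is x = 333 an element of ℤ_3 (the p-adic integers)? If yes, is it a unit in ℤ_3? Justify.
x ∈ ℤ_3 but not a unit; v_3(x) = 2 > 0

ℤ_3 = {x ∈ ℚ_3 : v_3(x) ≥ 0} and ℤ_3^× = {x ∈ ℤ_3 : v_3(x) = 0}. Here v_3(333) = v_3(num) − v_3(den) = 2; compare against these criteria.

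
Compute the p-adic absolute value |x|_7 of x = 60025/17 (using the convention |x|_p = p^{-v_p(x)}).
|60025/17|_7 = 1/2401

Step 1 — compute v_7(x) by factoring powers of 7 out of the numerator and denominator: v_7(60025/17) = 4. Step 2 — apply |x|_p = p^{-v_p(x)} = 7^{-4} = 1/2401.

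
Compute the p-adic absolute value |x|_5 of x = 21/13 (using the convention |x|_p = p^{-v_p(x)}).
|21/13|_5 = 1

Step 1 — compute v_5(x) by factoring powers of 5 out of the numerator and denominator: v_5(21/13) = 0. Step 2 — apply |x|_p = p^{-v_p(x)} = 5^{0} = 1.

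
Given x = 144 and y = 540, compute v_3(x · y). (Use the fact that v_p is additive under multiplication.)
v_3(77760) = 5

v_p(x) = 2 (factor: 144 = 3^2 · 16); v_p(y) = 3 (factor: 540 = 3^3 · 20). Additivity: v_p(xy) = v_p(x) + v_p(y) = 2 + 3 = 5. (Direct check: xy = 77760 = 3^5 · (320).)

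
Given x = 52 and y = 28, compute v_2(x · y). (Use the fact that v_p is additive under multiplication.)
v_2(1456) = 4

v_p(x) = 2 (factor: 52 = 2^2 · 13); v_p(y) = 2 (factor: 28 = 2^2 · 7). Additivity: v_p(xy) = v_p(x) + v_p(y) = 2 + 2 = 4. (Direct check: xy = 1456 = 2^4 · (91).)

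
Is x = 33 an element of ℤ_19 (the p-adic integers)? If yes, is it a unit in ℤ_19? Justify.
x ∈ ℤ_19^× (unit); v_19(x) = 0

ℤ_19 = {x ∈ ℚ_19 : v_19(x) ≥ 0} and ℤ_19^× = {x ∈ ℤ_19 : v_19(x) = 0}. Here v_19(33) = v_19(num) − v_19(den) = 0; compare against these criteria.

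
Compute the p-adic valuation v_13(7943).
v_13(7943) = 2

v_13(n) is the largest exponent k such that 13^k divides n. Factor out: 7943 = 13^2 · 47. (Sign doesn't affect v_p.) So v_13(7943) = 2.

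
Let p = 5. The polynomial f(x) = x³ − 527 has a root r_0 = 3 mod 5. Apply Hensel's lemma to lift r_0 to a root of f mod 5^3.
r_2 = 3 (mod 125)

Hensel: r_{i+1} = r_i − f(r_i)/f′(r_i) mod 5^{i+2}, where f′(x) = 3x². Iterate:
  r_0 = 3 (mod 5)
  r_1 = 3 (mod 25)
  r_2 = 3 (mod 125)
Final: r = 3 with f(r) ≡ 0 mod 5^3.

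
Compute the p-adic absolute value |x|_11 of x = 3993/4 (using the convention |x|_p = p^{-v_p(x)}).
|3993/4|_11 = 1/1331

Step 1 — compute v_11(x) by factoring powers of 11 out of the numerator and denominator: v_11(3993/4) = 3. Step 2 — apply |x|_p = p^{-v_p(x)} = 11^{-3} = 1/1331.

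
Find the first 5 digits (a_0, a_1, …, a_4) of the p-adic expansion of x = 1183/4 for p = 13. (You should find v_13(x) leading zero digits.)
(a_0, …, a_4) = (0, 0, 5, 3, 3)

v_13(1183/4) = 2, so a_0 = ... = a_1 = 0. Factor out: x = 13^2 · u with u = 7/4 a unit in ℤ_13. Expand u iteratively via a_{v+i} = u_i mod 13, u_{i+1} = (u_i − a_{v+i})/13:
  u_0 = 7/4;  a_2 = 5;  u_1 = (u_0 − 5)/13 = -1/4
  u_1 = -1/4;  a_3 = 3;  u_2 = (u_1 − 3)/13 = -1/4
  u_2 = -1/4;  a_4 = 3;  u_3 = (u_2 − 3)/13 = -1/4
Digits: (0, 0, 5, 3, 3).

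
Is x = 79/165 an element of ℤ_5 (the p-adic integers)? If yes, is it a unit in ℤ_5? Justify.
x ∉ ℤ_5 (v_5(x) = -1 < 0)

ℤ_5 = {x ∈ ℚ_5 : v_5(x) ≥ 0} and ℤ_5^× = {x ∈ ℤ_5 : v_5(x) = 0}. Here v_5(79/165) = v_5(num) − v_5(den) = -1; compare against these criteria.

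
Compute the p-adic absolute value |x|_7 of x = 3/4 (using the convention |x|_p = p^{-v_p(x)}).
|3/4|_7 = 1

Step 1 — compute v_7(x) by factoring powers of 7 out of the numerator and denominator: v_7(3/4) = 0. Step 2 — apply |x|_p = p^{-v_p(x)} = 7^{0} = 1.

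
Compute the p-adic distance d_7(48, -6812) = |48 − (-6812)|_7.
d_7(48, -6812) = 1/343

Step 1 — x − y = 48 − (-6812) = 6860. Step 2 — v_7(6860) = 3 (factor: 6860 = (7^3 · 20); the sign does not affect v_p). Step 3 — |x − y|_7 = 7^{-3} = 1/343.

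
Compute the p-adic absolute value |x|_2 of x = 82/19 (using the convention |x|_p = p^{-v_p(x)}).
|82/19|_2 = 1/2

Step 1 — compute v_2(x) by factoring powers of 2 out of the numerator and denominator: v_2(82/19) = 1. Step 2 — apply |x|_p = p^{-v_p(x)} = 2^{-1} = 1/2.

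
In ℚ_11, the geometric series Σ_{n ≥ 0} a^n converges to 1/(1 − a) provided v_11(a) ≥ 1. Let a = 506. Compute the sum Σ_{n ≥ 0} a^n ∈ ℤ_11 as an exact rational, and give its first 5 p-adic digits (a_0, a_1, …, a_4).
Σ a^n = 1/(1 − a) = -1/505;  first 5 digits = (1, 2, 8, 2, 5)

v_11(a) = 1 ≥ 1, so the series converges in ℤ_11 to 1/(1 − a) = 1/(1 − 506) = -1/505. Expand this rational in ℤ_11: compute digits iteratively via d_i = x_i mod 11, x_{i+1} = (x_i − d_i)/11. The first 5 digits are (1, 2, 8, 2, 5).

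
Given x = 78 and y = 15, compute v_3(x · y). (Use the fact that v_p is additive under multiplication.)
v_3(1170) = 2

v_p(x) = 1 (factor: 78 = 3^1 · 26); v_p(y) = 1 (factor: 15 = 3^1 · 5). Additivity: v_p(xy) = v_p(x) + v_p(y) = 1 + 1 = 2. (Direct check: xy = 1170 = 3^2 · (130).)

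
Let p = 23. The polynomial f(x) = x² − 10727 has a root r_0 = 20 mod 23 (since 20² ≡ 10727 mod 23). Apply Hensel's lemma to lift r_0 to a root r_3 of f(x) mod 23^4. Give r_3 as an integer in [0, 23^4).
r_3 = 166609 (mod 279841)

Hensel's recurrence: r_{i+1} = r_i − f(r_i)·(f′(r_i))^{-1} mod 23^{i+2}, with f′(x) = 2x. Iterate:
  r_0 = 20 (mod 23)
  r_1 = 503 (mod 529)
  r_2 = 8438 (mod 12167)
  r_3 = 166609 (mod 279841)
Final: r_3 = 166609, and one checks f(r_3) ≡ 0 mod 23^4.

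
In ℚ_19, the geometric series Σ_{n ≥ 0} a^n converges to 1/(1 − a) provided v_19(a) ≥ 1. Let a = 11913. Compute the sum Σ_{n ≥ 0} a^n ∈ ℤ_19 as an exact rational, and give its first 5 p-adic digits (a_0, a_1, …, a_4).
Σ a^n = 1/(1 − a) = -1/11912;  first 5 digits = (1, 0, 14, 1, 6)

v_19(a) = 2 ≥ 1, so the series converges in ℤ_19 to 1/(1 − a) = 1/(1 − 11913) = -1/11912. Expand this rational in ℤ_19: compute digits iteratively via d_i = x_i mod 19, x_{i+1} = (x_i − d_i)/19. The first 5 digits are (1, 0, 14, 1, 6).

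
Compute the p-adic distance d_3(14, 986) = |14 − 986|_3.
d_3(14, 986) = 1/243

Step 1 — x − y = 14 − 986 = -972. Step 2 — v_3(-972) = 5 (factor: -972 = −(3^5 · 4); the sign does not affect v_p). Step 3 — |x − y|_3 = 3^{-5} = 1/243.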